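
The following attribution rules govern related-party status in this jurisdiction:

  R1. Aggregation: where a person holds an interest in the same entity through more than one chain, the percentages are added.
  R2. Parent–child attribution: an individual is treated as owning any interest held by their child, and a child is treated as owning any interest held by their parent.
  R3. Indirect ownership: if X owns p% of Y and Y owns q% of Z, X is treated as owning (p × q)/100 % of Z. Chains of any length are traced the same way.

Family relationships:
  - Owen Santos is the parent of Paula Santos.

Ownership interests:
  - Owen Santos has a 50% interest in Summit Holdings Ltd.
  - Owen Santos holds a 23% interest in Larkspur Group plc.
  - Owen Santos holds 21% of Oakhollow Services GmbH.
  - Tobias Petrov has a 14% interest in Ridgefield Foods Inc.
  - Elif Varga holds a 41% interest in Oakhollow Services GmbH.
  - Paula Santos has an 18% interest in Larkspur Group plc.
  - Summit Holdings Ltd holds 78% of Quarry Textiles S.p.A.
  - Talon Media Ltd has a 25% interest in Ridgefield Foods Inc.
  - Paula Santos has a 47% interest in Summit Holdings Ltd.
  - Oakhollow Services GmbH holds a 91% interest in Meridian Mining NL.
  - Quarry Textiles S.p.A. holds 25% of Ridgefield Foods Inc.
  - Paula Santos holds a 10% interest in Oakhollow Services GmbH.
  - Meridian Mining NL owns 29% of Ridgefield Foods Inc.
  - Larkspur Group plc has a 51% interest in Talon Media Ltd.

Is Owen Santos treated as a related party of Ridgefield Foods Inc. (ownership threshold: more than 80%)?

By parent–child attribution (R2), Owen Santos is treated as also owning Paula Santos's interest in Oakhollow Services GmbH, giving 21% + 10% = 31%.
By parent–child attribution (R2), Owen Santos is treated as also owning Paula Santos's interest in Larkspur Group plc, giving 23% + 18% = 41%.
By parent–child attribution (R2), Owen Santos is treated as also owning Paula Santos's interest in Summit Holdings Ltd, giving 50% + 47% = 97%.
Chain via Oakhollow Services GmbH → Meridian Mining NL (R3): 31% × 91% × 29% = 8.1809% of Ridgefield Foods Inc.
Chain via Larkspur Group plc → Talon Media Ltd (R3): 41% × 51% × 25% = 5.2275% of Ridgefield Foods Inc.
Chain via Summit Holdings Ltd → Quarry Textiles S.p.A. (R3): 97% × 78% × 25% = 18.915% of Ridgefield Foods Inc.
Aggregating (R1): 8.1809% + 5.2275% + 18.915% = 32.3234%.
32.3234% does not exceed the 80% threshold, so Owen is not a related party to Ridgefield Foods Inc.

No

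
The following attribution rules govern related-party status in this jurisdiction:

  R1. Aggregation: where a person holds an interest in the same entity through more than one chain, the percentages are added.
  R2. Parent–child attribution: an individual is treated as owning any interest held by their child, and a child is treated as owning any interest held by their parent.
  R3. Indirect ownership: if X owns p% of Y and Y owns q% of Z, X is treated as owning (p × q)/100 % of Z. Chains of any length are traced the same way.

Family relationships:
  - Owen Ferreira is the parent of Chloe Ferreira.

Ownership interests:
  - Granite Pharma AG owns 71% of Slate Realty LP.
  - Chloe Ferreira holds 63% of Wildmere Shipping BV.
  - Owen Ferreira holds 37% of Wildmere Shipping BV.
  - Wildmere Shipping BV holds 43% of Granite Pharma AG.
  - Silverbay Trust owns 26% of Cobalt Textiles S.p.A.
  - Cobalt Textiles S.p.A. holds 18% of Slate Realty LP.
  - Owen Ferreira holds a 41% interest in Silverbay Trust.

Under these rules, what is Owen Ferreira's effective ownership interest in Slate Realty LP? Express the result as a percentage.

By parent–child attribution (R2), Owen Ferreira is treated as also owning Chloe Ferreira's interest in Wildmere Shipping BV, giving 37% + 63% = 100%.
Chain via Silverbay Trust → Cobalt Textiles S.p.A. (R3): 41% × 26% × 18% = 1.9188% of Slate Realty LP.
Chain via Wildmere Shipping BV → Granite Pharma AG (R3): 100% × 43% × 71% = 30.53% of Slate Realty LP.
Aggregating (R1): 1.9188% + 30.53% = 32.4488%.

32.4488%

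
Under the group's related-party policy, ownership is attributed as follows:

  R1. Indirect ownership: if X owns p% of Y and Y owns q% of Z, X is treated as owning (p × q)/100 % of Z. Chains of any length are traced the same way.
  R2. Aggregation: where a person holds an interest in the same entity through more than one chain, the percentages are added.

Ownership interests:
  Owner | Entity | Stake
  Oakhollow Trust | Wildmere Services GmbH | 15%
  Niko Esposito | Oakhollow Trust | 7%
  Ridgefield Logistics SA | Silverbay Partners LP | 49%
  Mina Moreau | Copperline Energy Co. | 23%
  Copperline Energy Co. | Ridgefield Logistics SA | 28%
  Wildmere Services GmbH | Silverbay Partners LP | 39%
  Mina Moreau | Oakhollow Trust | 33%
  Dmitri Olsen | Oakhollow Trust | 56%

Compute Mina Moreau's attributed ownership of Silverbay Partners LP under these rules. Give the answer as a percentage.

5.0861%

Chain via Copperline Energy Co. → Ridgefield Logistics SA (R1): 23% × 28% × 49% = 3.1556% of Silverbay Partners LP.
Chain via Oakhollow Trust → Wildmere Services GmbH (R1): 33% × 15% × 39% = 1.9305% of Silverbay Partners LP.
Aggregating (R2): 3.1556% + 1.9305% = 5.0861%.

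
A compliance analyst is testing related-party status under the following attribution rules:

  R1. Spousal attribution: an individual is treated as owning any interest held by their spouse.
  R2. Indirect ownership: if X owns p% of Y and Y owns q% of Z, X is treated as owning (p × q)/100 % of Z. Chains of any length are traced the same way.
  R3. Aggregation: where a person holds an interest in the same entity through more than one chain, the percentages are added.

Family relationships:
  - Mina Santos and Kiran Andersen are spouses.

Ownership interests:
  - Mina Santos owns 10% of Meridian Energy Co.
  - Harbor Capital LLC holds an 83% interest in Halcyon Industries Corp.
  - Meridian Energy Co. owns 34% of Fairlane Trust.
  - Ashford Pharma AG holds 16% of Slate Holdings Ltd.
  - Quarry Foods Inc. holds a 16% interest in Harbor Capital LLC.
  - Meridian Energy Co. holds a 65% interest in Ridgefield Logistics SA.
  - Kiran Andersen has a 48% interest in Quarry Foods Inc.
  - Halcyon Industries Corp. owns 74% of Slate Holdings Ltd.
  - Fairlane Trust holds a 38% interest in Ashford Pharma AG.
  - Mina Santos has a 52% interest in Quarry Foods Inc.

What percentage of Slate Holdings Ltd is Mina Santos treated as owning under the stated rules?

By spousal attribution (R1), Mina Santos is treated as also owning Kiran Andersen's interest in Quarry Foods Inc, giving 52% + 48% = 100%.
Chain via Quarry Foods Inc. → Harbor Capital LLC → Halcyon Industries Corp. (R2): 100% × 16% × 83% × 74% = 9.8272% of Slate Holdings Ltd.
Chain via Meridian Energy Co. → Fairlane Trust → Ashford Pharma AG (R2): 10% × 34% × 38% × 16% = 0.20672% of Slate Holdings Ltd.
Aggregating (R3): 9.8272% + 0.20672% = 10.03392%.

10.03392%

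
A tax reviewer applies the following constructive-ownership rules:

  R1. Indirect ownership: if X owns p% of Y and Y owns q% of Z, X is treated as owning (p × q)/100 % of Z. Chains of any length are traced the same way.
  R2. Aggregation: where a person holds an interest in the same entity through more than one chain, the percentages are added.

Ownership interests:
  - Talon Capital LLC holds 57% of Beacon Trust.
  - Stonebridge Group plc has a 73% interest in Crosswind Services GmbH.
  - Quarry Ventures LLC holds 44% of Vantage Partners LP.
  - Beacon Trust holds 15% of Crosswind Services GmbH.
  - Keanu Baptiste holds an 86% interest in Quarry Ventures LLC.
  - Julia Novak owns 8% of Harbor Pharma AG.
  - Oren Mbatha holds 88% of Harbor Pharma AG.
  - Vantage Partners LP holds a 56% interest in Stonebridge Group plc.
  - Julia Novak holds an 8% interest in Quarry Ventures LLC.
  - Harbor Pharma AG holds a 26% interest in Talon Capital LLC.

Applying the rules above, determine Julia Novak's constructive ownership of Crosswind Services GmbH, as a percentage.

1.616816%

Chain via Harbor Pharma AG → Talon Capital LLC → Beacon Trust (R1): 8% × 26% × 57% × 15% = 0.17784% of Crosswind Services GmbH.
Chain via Quarry Ventures LLC → Vantage Partners LP → Stonebridge Group plc (R1): 8% × 44% × 56% × 73% = 1.438976% of Crosswind Services GmbH.
Aggregating (R2): 0.17784% + 1.438976% = 1.616816%.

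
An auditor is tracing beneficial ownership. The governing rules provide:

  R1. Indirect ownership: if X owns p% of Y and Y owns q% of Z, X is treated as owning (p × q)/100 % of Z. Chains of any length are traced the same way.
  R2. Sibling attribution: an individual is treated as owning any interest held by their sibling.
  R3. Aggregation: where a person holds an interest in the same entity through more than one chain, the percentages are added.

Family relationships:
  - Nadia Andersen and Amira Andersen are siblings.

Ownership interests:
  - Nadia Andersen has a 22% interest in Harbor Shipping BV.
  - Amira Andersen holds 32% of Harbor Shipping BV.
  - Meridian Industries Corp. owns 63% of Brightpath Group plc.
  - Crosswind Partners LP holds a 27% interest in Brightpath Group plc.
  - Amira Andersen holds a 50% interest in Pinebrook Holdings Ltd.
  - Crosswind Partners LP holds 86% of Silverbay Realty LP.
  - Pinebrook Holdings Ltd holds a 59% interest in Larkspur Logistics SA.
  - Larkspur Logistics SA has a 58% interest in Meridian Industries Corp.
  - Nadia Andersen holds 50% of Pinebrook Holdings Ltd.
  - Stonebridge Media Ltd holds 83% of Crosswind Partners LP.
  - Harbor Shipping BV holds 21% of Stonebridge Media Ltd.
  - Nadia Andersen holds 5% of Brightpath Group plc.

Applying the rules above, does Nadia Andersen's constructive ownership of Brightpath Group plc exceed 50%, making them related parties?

By sibling attribution (R2), Nadia Andersen is treated as also owning Amira Andersen's interest in Harbor Shipping BV, giving 22% + 32% = 54%.
By sibling attribution (R2), Nadia Andersen is treated as also owning Amira Andersen's interest in Pinebrook Holdings Ltd, giving 50% + 50% = 100%.
Chain via Harbor Shipping BV → Stonebridge Media Ltd → Crosswind Partners LP (R1): 54% × 21% × 83% × 27% = 2.541294% of Brightpath Group plc.
Chain via Pinebrook Holdings Ltd → Larkspur Logistics SA → Meridian Industries Corp. (R1): 100% × 59% × 58% × 63% = 21.5586% of Brightpath Group plc.
Direct interest in Brightpath Group plc: 5%.
Aggregating (R3): 2.541294% + 21.5586% + 5% = 29.099894%.
29.099894% does not exceed the 50% threshold, so Nadia is not a related party to Brightpath Group plc.

No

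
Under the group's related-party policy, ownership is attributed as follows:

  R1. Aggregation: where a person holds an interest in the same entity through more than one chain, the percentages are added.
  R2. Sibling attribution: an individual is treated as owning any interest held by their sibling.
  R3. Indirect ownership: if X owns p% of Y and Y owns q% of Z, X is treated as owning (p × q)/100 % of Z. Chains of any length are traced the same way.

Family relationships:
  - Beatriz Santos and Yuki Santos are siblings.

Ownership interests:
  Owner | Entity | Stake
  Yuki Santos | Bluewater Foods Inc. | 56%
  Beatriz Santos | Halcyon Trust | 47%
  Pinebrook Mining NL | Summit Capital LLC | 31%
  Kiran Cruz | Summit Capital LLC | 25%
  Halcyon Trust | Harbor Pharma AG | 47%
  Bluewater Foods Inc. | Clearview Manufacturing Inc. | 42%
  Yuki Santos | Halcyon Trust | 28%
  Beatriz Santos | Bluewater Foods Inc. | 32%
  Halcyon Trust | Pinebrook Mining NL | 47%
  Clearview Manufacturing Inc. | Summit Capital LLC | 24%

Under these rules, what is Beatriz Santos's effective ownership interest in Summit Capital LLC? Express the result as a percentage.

By sibling attribution (R2), Beatriz Santos is treated as also owning Yuki Santos's interest in Bluewater Foods Inc, giving 32% + 56% = 88%.
By sibling attribution (R2), Beatriz Santos is treated as also owning Yuki Santos's interest in Halcyon Trust, giving 47% + 28% = 75%.
Chain via Bluewater Foods Inc. → Clearview Manufacturing Inc. (R3): 88% × 42% × 24% = 8.8704% of Summit Capital LLC.
Chain via Halcyon Trust → Pinebrook Mining NL (R3): 75% × 47% × 31% = 10.9275% of Summit Capital LLC.
Aggregating (R1): 8.8704% + 10.9275% = 19.7979%.

19.7979%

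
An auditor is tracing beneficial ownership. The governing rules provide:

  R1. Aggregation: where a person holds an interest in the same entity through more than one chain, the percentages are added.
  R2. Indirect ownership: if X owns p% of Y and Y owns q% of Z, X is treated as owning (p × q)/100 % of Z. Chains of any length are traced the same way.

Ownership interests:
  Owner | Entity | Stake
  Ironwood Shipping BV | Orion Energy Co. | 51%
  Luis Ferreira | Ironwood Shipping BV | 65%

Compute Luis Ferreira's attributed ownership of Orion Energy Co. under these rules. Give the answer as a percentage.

Chain via Ironwood Shipping BV (R2): 65% × 51% = 33.15% of Orion Energy Co.

33.15%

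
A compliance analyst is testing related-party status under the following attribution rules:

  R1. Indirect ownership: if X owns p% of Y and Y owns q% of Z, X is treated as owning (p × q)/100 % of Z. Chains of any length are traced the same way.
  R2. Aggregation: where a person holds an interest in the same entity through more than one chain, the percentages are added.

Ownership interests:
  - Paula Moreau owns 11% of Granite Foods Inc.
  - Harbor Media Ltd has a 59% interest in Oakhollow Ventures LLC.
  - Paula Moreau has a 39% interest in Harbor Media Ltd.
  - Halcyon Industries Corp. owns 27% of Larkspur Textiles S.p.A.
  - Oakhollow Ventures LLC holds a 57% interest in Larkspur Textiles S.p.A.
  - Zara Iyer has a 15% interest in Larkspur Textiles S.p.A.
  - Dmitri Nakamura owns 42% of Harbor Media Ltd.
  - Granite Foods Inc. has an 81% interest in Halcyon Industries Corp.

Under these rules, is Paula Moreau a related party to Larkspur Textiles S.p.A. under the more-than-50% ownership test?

No

Chain via Harbor Media Ltd → Oakhollow Ventures LLC (R1): 39% × 59% × 57% = 13.1157% of Larkspur Textiles S.p.A.
Chain via Granite Foods Inc. → Halcyon Industries Corp. (R1): 11% × 81% × 27% = 2.4057% of Larkspur Textiles S.p.A.
Aggregating (R2): 13.1157% + 2.4057% = 15.5214%.
15.5214% does not exceed the 50% threshold, so Paula is not a related party to Larkspur Textiles S.p.A.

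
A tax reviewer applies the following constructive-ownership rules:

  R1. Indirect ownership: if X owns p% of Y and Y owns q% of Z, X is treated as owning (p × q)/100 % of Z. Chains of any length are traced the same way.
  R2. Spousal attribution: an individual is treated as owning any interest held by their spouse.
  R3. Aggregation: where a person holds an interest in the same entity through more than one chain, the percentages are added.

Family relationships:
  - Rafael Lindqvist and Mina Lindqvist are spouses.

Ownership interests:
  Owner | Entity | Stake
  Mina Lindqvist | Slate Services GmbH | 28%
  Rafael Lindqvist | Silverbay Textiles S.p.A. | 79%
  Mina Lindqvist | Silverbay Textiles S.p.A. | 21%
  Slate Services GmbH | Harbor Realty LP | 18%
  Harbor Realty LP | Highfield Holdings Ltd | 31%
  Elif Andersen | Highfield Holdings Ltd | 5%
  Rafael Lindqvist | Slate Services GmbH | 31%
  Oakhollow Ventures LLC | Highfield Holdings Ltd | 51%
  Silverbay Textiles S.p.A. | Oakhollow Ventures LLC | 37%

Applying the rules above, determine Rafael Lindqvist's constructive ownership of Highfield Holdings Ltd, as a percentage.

22.1622%

By spousal attribution (R2), Rafael Lindqvist is treated as also owning Mina Lindqvist's interest in Silverbay Textiles S.p.A, giving 79% + 21% = 100%.
By spousal attribution (R2), Rafael Lindqvist is treated as also owning Mina Lindqvist's interest in Slate Services GmbH, giving 31% + 28% = 59%.
Chain via Silverbay Textiles S.p.A. → Oakhollow Ventures LLC (R1): 100% × 37% × 51% = 18.87% of Highfield Holdings Ltd.
Chain via Slate Services GmbH → Harbor Realty LP (R1): 59% × 18% × 31% = 3.2922% of Highfield Holdings Ltd.
Aggregating (R3): 18.87% + 3.2922% = 22.1622%.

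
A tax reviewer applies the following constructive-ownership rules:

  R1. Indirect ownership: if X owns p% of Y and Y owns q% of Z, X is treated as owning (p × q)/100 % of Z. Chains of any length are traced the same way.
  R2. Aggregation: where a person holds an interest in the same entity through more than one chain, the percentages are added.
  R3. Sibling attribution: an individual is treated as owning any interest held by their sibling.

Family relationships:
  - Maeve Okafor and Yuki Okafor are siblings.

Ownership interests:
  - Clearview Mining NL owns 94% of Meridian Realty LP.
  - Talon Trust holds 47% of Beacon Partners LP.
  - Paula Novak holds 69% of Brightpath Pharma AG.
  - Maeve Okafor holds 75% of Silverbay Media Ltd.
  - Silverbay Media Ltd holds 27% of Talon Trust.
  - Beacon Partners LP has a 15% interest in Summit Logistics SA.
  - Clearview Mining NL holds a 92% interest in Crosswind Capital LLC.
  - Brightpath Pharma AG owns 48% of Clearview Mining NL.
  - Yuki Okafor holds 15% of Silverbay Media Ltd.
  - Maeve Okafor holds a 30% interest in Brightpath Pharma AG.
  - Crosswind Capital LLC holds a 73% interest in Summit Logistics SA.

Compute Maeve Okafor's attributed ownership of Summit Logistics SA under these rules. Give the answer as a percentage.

By sibling attribution (R3), Maeve Okafor is treated as also owning Yuki Okafor's interest in Silverbay Media Ltd, giving 75% + 15% = 90%.
Chain via Brightpath Pharma AG → Clearview Mining NL → Crosswind Capital LLC (R1): 30% × 48% × 92% × 73% = 9.67104% of Summit Logistics SA.
Chain via Silverbay Media Ltd → Talon Trust → Beacon Partners LP (R1): 90% × 27% × 47% × 15% = 1.71315% of Summit Logistics SA.
Aggregating (R2): 9.67104% + 1.71315% = 11.38419%.

11.38419%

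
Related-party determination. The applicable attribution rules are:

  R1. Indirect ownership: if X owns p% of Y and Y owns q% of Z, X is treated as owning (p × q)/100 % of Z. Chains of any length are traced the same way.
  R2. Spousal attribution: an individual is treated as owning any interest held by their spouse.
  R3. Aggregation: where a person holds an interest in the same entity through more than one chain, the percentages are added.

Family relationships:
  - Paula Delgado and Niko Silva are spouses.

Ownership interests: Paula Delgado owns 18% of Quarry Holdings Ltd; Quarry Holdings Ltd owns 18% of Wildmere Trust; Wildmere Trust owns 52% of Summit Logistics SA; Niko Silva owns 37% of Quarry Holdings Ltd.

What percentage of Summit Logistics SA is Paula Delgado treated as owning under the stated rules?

By spousal attribution (R2), Paula Delgado is treated as also owning Niko Silva's interest in Quarry Holdings Ltd, giving 18% + 37% = 55%.
Chain via Quarry Holdings Ltd → Wildmere Trust (R1): 55% × 18% × 52% = 5.148% of Summit Logistics SA.

5.148%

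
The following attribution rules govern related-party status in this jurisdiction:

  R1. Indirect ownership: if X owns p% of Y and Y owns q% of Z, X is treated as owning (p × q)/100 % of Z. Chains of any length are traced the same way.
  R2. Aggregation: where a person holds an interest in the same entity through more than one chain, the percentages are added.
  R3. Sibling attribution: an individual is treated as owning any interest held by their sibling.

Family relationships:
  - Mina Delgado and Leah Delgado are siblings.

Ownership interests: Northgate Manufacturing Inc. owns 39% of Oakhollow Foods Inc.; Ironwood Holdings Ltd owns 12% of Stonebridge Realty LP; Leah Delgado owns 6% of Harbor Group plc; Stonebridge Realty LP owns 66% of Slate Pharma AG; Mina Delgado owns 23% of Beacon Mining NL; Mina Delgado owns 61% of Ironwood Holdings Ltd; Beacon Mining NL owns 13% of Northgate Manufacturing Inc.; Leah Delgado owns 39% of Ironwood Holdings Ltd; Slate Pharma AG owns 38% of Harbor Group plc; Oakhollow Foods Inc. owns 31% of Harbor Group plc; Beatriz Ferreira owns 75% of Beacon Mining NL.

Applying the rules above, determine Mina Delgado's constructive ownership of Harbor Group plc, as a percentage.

9.371091%

By sibling attribution (R3), Mina Delgado is treated as also owning Leah Delgado's interest in Ironwood Holdings Ltd, giving 61% + 39% = 100%.
By sibling attribution (R3), Mina Delgado is treated as owning Leah Delgado's 6% interest in Harbor Group plc.
Chain via Beacon Mining NL → Northgate Manufacturing Inc. → Oakhollow Foods Inc. (R1): 23% × 13% × 39% × 31% = 0.361491% of Harbor Group plc.
Chain via Ironwood Holdings Ltd → Stonebridge Realty LP → Slate Pharma AG (R1): 100% × 12% × 66% × 38% = 3.0096% of Harbor Group plc.
Direct interest in Harbor Group plc: 6%.
Aggregating (R2): 0.361491% + 3.0096% + 6% = 9.371091%.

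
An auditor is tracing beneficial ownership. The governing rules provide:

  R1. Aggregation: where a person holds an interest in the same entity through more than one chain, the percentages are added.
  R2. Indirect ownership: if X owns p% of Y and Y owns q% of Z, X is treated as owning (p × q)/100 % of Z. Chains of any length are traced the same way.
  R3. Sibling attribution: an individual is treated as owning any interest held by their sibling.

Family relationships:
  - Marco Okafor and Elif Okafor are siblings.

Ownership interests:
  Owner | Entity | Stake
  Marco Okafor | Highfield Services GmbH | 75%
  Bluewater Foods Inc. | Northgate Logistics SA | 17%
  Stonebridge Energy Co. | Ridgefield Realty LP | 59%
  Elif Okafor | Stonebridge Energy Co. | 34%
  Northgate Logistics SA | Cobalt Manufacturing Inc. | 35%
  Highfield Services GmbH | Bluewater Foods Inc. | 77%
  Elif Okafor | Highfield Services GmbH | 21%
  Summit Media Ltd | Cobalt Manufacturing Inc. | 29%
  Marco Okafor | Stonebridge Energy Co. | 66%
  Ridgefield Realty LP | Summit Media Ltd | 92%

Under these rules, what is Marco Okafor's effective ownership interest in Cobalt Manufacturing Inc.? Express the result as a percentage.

20.13944%

By sibling attribution (R3), Marco Okafor is treated as also owning Elif Okafor's interest in Stonebridge Energy Co, giving 66% + 34% = 100%.
By sibling attribution (R3), Marco Okafor is treated as also owning Elif Okafor's interest in Highfield Services GmbH, giving 75% + 21% = 96%.
Chain via Stonebridge Energy Co. → Ridgefield Realty LP → Summit Media Ltd (R2): 100% × 59% × 92% × 29% = 15.7412% of Cobalt Manufacturing Inc.
Chain via Highfield Services GmbH → Bluewater Foods Inc. → Northgate Logistics SA (R2): 96% × 77% × 17% × 35% = 4.39824% of Cobalt Manufacturing Inc.
Aggregating (R1): 15.7412% + 4.39824% = 20.13944%.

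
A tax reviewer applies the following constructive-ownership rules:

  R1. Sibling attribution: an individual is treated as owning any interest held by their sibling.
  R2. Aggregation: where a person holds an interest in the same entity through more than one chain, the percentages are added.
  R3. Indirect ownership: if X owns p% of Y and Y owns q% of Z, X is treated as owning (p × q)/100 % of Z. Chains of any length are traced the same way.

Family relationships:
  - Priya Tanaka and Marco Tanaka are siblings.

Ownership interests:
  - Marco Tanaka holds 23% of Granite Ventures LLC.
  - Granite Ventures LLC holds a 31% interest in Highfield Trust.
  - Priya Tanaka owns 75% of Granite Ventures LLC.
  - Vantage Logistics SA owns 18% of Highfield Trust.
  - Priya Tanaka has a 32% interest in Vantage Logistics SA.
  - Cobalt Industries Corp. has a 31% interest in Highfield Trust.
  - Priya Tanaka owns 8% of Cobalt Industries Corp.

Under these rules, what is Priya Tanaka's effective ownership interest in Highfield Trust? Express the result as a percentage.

38.62%

By sibling attribution (R1), Priya Tanaka is treated as also owning Marco Tanaka's interest in Granite Ventures LLC, giving 75% + 23% = 98%.
Chain via Cobalt Industries Corp. (R3): 8% × 31% = 2.48% of Highfield Trust.
Chain via Vantage Logistics SA (R3): 32% × 18% = 5.76% of Highfield Trust.
Chain via Granite Ventures LLC (R3): 98% × 31% = 30.38% of Highfield Trust.
Aggregating (R2): 2.48% + 5.76% + 30.38% = 38.62%.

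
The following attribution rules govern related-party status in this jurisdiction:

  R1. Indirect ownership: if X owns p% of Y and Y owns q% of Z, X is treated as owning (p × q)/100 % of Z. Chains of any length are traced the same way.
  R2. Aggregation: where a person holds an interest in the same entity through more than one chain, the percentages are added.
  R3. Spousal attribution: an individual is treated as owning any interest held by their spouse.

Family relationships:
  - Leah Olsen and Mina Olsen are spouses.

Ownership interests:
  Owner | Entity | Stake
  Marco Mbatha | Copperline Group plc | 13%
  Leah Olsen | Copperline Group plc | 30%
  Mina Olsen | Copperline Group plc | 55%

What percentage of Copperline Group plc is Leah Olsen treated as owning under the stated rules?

85%

By spousal attribution (R3), Leah Olsen is treated as also owning Mina Olsen's interest in Copperline Group plc, giving 30% + 55% = 85%.
Direct interest in Copperline Group plc: 85%.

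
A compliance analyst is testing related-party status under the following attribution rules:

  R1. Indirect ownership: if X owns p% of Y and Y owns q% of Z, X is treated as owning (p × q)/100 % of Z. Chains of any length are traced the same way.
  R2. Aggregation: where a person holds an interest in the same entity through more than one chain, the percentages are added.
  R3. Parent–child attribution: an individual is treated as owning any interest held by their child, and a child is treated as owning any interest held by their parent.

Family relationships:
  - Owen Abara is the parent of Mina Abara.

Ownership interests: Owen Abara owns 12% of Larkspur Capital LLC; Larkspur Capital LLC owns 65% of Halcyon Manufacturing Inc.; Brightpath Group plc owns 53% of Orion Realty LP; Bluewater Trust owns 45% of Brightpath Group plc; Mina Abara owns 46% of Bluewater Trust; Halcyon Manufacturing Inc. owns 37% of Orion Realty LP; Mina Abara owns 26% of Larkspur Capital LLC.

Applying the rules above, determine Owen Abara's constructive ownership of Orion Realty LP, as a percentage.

20.11%

By parent–child attribution (R3), Owen Abara is treated as also owning Mina Abara's interest in Larkspur Capital LLC, giving 12% + 26% = 38%.
By parent–child attribution (R3), Owen Abara is treated as owning Mina Abara's 46% interest in Bluewater Trust.
Chain via Larkspur Capital LLC → Halcyon Manufacturing Inc. (R1): 38% × 65% × 37% = 9.139% of Orion Realty LP.
Chain via Bluewater Trust → Brightpath Group plc (R1): 46% × 45% × 53% = 10.971% of Orion Realty LP.
Aggregating (R2): 9.139% + 10.971% = 20.11%.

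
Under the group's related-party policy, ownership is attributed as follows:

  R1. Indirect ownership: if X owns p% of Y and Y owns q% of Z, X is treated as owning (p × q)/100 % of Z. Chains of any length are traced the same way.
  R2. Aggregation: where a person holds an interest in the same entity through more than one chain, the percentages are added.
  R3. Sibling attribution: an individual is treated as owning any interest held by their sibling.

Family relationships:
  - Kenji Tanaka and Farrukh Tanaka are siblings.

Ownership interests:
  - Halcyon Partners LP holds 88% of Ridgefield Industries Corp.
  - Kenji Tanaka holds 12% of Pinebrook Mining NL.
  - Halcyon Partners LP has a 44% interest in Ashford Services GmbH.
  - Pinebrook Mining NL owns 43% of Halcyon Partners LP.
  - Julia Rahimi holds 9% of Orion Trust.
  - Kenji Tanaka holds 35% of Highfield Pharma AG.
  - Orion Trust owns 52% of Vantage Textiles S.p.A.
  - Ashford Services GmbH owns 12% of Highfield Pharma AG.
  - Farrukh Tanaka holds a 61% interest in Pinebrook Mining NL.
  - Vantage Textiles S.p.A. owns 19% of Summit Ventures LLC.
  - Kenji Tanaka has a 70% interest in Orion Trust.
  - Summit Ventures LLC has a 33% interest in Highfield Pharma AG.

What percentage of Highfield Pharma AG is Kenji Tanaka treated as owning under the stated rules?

By sibling attribution (R3), Kenji Tanaka is treated as also owning Farrukh Tanaka's interest in Pinebrook Mining NL, giving 12% + 61% = 73%.
Chain via Orion Trust → Vantage Textiles S.p.A. → Summit Ventures LLC (R1): 70% × 52% × 19% × 33% = 2.28228% of Highfield Pharma AG.
Chain via Pinebrook Mining NL → Halcyon Partners LP → Ashford Services GmbH (R1): 73% × 43% × 44% × 12% = 1.657392% of Highfield Pharma AG.
Direct interest in Highfield Pharma AG: 35%.
Aggregating (R2): 2.28228% + 1.657392% + 35% = 38.939672%.

38.939672%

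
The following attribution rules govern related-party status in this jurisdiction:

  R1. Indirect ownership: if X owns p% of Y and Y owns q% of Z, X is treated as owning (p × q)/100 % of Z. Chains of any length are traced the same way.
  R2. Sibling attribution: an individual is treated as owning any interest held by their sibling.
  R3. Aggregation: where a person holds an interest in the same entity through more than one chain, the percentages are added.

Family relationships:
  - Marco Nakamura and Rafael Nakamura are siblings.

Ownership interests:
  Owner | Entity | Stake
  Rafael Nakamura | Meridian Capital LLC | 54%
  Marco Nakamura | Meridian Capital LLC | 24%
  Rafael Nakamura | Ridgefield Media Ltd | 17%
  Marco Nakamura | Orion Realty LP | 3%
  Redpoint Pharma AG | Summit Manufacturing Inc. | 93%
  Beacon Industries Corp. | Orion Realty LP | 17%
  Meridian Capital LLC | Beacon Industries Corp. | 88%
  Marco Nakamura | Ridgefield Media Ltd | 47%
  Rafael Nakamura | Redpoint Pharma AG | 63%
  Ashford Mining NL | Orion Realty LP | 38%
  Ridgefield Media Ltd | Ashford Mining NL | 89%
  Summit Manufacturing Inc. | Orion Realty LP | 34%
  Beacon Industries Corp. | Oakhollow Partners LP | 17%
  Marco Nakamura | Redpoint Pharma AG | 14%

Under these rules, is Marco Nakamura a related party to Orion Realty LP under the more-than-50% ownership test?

Yes

By sibling attribution (R2), Marco Nakamura is treated as also owning Rafael Nakamura's interest in Meridian Capital LLC, giving 24% + 54% = 78%.
By sibling attribution (R2), Marco Nakamura is treated as also owning Rafael Nakamura's interest in Redpoint Pharma AG, giving 14% + 63% = 77%.
By sibling attribution (R2), Marco Nakamura is treated as also owning Rafael Nakamura's interest in Ridgefield Media Ltd, giving 47% + 17% = 64%.
Chain via Meridian Capital LLC → Beacon Industries Corp. (R1): 78% × 88% × 17% = 11.6688% of Orion Realty LP.
Chain via Redpoint Pharma AG → Summit Manufacturing Inc. (R1): 77% × 93% × 34% = 24.3474% of Orion Realty LP.
Chain via Ridgefield Media Ltd → Ashford Mining NL (R1): 64% × 89% × 38% = 21.6448% of Orion Realty LP.
Direct interest in Orion Realty LP: 3%.
Aggregating (R3): 11.6688% + 24.3474% + 21.6448% + 3% = 60.661%.
60.661% exceeds the 50% threshold, so Marco is a related party to Orion Realty LP.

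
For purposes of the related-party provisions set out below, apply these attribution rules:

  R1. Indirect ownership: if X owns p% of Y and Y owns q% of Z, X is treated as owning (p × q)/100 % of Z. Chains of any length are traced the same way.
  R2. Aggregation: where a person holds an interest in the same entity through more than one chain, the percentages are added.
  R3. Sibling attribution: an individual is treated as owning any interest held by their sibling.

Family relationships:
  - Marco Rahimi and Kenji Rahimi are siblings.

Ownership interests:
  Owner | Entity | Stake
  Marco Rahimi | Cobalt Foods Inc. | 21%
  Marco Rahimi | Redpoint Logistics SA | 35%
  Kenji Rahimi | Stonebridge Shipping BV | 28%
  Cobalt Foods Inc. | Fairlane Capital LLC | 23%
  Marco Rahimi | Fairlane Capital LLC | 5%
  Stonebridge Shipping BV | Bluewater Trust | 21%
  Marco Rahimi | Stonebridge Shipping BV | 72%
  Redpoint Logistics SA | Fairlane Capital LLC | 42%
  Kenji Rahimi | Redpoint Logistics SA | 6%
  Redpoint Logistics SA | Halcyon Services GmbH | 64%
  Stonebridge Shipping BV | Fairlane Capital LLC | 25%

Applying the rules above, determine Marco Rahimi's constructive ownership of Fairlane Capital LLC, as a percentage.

52.05%

By sibling attribution (R3), Marco Rahimi is treated as also owning Kenji Rahimi's interest in Stonebridge Shipping BV, giving 72% + 28% = 100%.
By sibling attribution (R3), Marco Rahimi is treated as also owning Kenji Rahimi's interest in Redpoint Logistics SA, giving 35% + 6% = 41%.
Chain via Cobalt Foods Inc. (R1): 21% × 23% = 4.83% of Fairlane Capital LLC.
Chain via Stonebridge Shipping BV (R1): 100% × 25% = 25% of Fairlane Capital LLC.
Chain via Redpoint Logistics SA (R1): 41% × 42% = 17.22% of Fairlane Capital LLC.
Direct interest in Fairlane Capital LLC: 5%.
Aggregating (R2): 4.83% + 25% + 17.22% + 5% = 52.05%.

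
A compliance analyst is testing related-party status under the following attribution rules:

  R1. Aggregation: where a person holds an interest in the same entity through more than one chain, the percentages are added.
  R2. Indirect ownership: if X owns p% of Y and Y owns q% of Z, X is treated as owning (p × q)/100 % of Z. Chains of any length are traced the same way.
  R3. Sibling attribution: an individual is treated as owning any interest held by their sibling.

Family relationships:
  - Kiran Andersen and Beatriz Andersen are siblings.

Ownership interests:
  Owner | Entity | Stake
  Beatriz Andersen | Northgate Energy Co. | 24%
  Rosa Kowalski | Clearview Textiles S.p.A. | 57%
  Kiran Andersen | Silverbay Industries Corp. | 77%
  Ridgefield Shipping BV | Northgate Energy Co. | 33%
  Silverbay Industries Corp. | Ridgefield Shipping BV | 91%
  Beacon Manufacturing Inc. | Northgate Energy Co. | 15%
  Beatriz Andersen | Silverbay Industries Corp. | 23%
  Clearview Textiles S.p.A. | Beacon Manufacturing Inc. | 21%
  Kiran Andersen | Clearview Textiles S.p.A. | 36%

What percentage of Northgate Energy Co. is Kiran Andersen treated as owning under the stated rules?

By sibling attribution (R3), Kiran Andersen is treated as also owning Beatriz Andersen's interest in Silverbay Industries Corp, giving 77% + 23% = 100%.
By sibling attribution (R3), Kiran Andersen is treated as owning Beatriz Andersen's 24% interest in Northgate Energy Co.
Chain via Clearview Textiles S.p.A. → Beacon Manufacturing Inc. (R2): 36% × 21% × 15% = 1.134% of Northgate Energy Co.
Chain via Silverbay Industries Corp. → Ridgefield Shipping BV (R2): 100% × 91% × 33% = 30.03% of Northgate Energy Co.
Direct interest in Northgate Energy Co: 24%.
Aggregating (R1): 1.134% + 30.03% + 24% = 55.164%.

55.164%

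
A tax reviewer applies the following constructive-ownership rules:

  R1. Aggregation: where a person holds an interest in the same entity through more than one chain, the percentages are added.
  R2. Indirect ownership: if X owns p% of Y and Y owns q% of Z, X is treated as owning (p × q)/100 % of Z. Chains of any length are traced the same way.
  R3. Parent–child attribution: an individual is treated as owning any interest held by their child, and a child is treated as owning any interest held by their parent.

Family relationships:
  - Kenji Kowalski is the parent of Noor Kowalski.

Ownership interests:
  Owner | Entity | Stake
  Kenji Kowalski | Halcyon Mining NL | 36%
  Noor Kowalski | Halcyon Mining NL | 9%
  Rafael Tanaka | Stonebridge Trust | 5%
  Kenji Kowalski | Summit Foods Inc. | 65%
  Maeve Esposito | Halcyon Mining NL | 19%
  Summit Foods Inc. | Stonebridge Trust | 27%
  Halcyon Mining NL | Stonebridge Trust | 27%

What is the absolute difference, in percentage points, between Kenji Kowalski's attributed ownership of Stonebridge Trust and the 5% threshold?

24.7

By parent–child attribution (R3), Kenji Kowalski is treated as also owning Noor Kowalski's interest in Halcyon Mining NL, giving 36% + 9% = 45%.
Chain via Summit Foods Inc. (R2): 65% × 27% = 17.55% of Stonebridge Trust.
Chain via Halcyon Mining NL (R2): 45% × 27% = 12.15% of Stonebridge Trust.
Aggregating (R1): 17.55% + 12.15% = 29.7%.
29.7% exceeds the 5% threshold by 24.7 percentage points.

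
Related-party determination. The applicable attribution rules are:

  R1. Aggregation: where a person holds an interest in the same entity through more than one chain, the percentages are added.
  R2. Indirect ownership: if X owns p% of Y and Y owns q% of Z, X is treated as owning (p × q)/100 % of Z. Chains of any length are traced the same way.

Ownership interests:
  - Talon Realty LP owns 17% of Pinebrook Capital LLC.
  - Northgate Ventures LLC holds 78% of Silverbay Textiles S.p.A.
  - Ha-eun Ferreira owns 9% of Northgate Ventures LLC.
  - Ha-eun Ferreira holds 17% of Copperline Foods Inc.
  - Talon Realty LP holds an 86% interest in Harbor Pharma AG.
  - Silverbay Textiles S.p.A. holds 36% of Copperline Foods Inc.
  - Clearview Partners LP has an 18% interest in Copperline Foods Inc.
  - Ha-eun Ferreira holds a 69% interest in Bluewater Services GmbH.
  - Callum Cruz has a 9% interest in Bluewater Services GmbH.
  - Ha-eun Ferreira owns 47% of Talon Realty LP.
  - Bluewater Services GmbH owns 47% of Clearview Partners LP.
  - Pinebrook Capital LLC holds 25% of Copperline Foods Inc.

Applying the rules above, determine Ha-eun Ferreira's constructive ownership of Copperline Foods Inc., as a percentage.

27.3621%

Chain via Talon Realty LP → Pinebrook Capital LLC (R2): 47% × 17% × 25% = 1.9975% of Copperline Foods Inc.
Chain via Bluewater Services GmbH → Clearview Partners LP (R2): 69% × 47% × 18% = 5.8374% of Copperline Foods Inc.
Chain via Northgate Ventures LLC → Silverbay Textiles S.p.A. (R2): 9% × 78% × 36% = 2.5272% of Copperline Foods Inc.
Direct interest in Copperline Foods Inc: 17%.
Aggregating (R1): 1.9975% + 5.8374% + 2.5272% + 17% = 27.3621%.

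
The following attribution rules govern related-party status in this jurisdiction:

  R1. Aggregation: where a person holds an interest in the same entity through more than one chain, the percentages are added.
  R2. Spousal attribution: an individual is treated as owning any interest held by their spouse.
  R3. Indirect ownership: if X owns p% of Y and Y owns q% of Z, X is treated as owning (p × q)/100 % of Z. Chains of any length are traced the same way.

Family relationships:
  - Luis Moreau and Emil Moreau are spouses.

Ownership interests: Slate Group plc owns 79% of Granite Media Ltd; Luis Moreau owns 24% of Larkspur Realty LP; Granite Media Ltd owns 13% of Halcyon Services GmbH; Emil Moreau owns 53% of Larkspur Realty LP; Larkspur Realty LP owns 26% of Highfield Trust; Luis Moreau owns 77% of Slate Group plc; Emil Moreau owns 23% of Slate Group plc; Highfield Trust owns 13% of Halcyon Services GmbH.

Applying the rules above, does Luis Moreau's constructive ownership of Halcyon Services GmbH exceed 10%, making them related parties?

By spousal attribution (R2), Luis Moreau is treated as also owning Emil Moreau's interest in Slate Group plc, giving 77% + 23% = 100%.
By spousal attribution (R2), Luis Moreau is treated as also owning Emil Moreau's interest in Larkspur Realty LP, giving 24% + 53% = 77%.
Chain via Slate Group plc → Granite Media Ltd (R3): 100% × 79% × 13% = 10.27% of Halcyon Services GmbH.
Chain via Larkspur Realty LP → Highfield Trust (R3): 77% × 26% × 13% = 2.6026% of Halcyon Services GmbH.
Aggregating (R1): 10.27% + 2.6026% = 12.8726%.
12.8726% exceeds the 10% threshold, so Luis is a related party to Halcyon Services GmbH.

Yes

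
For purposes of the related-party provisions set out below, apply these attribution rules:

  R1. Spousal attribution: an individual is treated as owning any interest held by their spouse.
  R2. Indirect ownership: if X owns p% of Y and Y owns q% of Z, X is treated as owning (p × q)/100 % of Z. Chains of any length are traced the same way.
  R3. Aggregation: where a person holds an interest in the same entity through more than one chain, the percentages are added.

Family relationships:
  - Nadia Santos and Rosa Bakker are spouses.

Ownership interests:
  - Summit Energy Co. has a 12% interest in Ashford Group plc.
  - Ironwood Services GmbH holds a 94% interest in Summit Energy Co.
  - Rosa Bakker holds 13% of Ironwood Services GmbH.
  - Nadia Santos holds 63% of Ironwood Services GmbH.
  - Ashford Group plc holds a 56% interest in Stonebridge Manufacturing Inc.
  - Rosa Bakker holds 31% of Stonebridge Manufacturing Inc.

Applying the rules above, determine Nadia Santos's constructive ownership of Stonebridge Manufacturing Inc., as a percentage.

By spousal attribution (R1), Nadia Santos is treated as also owning Rosa Bakker's interest in Ironwood Services GmbH, giving 63% + 13% = 76%.
By spousal attribution (R1), Nadia Santos is treated as owning Rosa Bakker's 31% interest in Stonebridge Manufacturing Inc.
Chain via Ironwood Services GmbH → Summit Energy Co. → Ashford Group plc (R2): 76% × 94% × 12% × 56% = 4.800768% of Stonebridge Manufacturing Inc.
Direct interest in Stonebridge Manufacturing Inc: 31%.
Aggregating (R3): 4.800768% + 31% = 35.800768%.

35.800768%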